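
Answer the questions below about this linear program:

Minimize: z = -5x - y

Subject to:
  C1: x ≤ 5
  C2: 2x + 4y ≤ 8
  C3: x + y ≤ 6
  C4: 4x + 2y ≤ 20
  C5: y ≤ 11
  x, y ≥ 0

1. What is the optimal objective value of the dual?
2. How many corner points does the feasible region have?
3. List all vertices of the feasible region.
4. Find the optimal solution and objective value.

1. -20 (by strong duality, equal to the primal optimum)
2. 3
3. (0, 0), (4, 0), (0, 2)
4. x = 4, y = 0, z = -20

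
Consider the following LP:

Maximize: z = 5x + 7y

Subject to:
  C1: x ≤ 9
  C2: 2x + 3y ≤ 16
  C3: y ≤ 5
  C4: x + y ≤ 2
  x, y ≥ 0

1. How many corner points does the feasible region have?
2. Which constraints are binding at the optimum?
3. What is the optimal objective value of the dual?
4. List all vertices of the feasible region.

1. 3
2. C4, x ≥ 0
3. 14 (by strong duality, equal to the primal optimum)
4. (0, 0), (2, 0), (0, 2)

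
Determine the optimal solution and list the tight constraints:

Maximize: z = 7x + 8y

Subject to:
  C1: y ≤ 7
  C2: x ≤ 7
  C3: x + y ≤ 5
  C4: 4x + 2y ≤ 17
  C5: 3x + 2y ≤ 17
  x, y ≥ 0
Optimal: x = 0, y = 5
Slack at optimum:
  C1: slack = 2
  C2: slack = 7
  C3: slack = 0 (binding)
  C4: slack = 7
  C5: slack = 7
  x ≥ 0: x = 0 (binding)
  y ≥ 0: y = 5
Binding constraints: C3, x ≥ 0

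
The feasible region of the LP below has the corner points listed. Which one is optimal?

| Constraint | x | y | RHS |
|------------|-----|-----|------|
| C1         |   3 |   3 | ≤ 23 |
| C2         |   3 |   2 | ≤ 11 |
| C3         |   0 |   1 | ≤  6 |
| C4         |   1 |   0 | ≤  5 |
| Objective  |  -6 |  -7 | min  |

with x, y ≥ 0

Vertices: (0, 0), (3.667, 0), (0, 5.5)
Evaluating z = -6x - 7y at each vertex:
  (0, 0): z = 0
  (3.667, 0): z = -22
  (0, 5.5): z = -38.5

The smallest value is z = -38.5, attained at (0, 5.5).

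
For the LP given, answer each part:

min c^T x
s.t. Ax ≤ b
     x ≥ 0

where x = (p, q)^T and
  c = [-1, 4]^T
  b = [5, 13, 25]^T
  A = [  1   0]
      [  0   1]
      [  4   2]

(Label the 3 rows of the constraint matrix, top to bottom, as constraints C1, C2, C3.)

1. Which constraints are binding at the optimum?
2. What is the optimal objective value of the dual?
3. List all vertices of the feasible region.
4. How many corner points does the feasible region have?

1. C1, q ≥ 0
2. -5 (by strong duality, equal to the primal optimum)
3. (0, 0), (5, 0), (5, 2.5), (0, 12.5)
4. 4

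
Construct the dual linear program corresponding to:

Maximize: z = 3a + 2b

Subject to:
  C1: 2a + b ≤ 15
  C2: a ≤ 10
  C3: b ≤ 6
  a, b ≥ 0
Minimize: z = 15y1 + 10y2 + 6y3

Subject to:
  C1: -2y1 - y2 ≤ -3
  C2: -y1 - y3 ≤ -2
  y1, y2, y3 ≥ 0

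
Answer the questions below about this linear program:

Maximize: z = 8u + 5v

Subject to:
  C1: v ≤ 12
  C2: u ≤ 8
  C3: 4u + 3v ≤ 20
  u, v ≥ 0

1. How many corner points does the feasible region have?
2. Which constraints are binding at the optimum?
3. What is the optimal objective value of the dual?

1. 3
2. C3, v ≥ 0
3. 40 (by strong duality, equal to the primal optimum)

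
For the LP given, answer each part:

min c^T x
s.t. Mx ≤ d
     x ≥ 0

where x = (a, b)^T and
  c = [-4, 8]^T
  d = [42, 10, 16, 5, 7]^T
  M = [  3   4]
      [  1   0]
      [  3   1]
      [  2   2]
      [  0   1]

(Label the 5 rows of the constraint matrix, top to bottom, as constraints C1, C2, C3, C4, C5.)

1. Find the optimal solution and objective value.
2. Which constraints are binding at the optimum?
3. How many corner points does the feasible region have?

1. a = 2.5, b = 0, z = -10
2. C4, b ≥ 0
3. 3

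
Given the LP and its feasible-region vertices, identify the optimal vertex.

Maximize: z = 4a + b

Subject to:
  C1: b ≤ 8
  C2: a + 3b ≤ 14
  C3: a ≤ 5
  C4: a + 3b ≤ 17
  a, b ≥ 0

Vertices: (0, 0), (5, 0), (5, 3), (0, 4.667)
Evaluating z = 4a + b at each vertex:
  (0, 0): z = 0
  (5, 0): z = 20
  (5, 3): z = 23
  (0, 4.667): z = 4.667

The largest value is z = 23, attained at (5, 3).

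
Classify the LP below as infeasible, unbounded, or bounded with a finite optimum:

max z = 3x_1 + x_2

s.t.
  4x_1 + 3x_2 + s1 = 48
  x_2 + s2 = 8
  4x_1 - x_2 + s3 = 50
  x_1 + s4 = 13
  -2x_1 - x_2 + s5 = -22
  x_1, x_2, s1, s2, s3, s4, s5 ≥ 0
The point (12, 0) satisfies every constraint, so the LP is feasible; the constraints give x_1 ≤ 13 and x_2 ≤ 8, which with x_1, x_2 ≥ 0 keep the feasible region inside a bounded box. A feasible, bounded LP attains a finite optimum at a vertex.

Evaluating z = 3x_1 + x_2 at each vertex:
  (11, 0): z = 33
  (12, 0): z = 36
  (9, 4): z = 31

The LP has an optimal solution: (12, 0) with z = 36.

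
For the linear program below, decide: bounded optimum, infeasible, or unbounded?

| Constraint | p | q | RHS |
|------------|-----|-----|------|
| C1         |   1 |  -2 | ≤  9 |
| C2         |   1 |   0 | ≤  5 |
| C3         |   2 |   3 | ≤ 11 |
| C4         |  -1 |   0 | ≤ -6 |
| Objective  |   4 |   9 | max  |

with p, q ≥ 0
C2 requires p ≤ 5, while C4 (-p ≤ -6) is equivalent to p ≥ 6. Together they would need 6 ≤ p ≤ 5, which is impossible since 6 > 5. No point satisfies all constraints.

Infeasible: no point satisfies all constraints simultaneously.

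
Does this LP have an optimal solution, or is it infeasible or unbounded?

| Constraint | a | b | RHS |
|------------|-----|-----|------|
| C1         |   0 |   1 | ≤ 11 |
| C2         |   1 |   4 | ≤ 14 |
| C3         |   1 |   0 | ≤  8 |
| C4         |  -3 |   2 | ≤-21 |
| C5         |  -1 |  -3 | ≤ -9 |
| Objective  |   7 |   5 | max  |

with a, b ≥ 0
The point (8, 1.5) satisfies every constraint, so the LP is feasible; the constraints give a ≤ 8 and b ≤ 11, which with a, b ≥ 0 keep the feasible region inside a bounded box. A feasible, bounded LP attains a finite optimum at a vertex.

Evaluating z = 7a + 5b at each vertex:
  (7.364, 0.5455): z = 54.27
  (8, 0.3333): z = 57.67
  (8, 1.5): z = 63.5

Bounded optimum: z* = 63.5 at (8, 1.5).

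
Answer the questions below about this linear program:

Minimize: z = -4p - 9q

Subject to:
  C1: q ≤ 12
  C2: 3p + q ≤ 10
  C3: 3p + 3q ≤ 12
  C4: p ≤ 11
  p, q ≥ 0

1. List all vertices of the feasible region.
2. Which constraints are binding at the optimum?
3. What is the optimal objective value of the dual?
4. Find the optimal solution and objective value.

1. (0, 0), (3.333, 0), (3, 1), (0, 4)
2. C3, p ≥ 0
3. -36 (by strong duality, equal to the primal optimum)
4. p = 0, q = 4, z = -36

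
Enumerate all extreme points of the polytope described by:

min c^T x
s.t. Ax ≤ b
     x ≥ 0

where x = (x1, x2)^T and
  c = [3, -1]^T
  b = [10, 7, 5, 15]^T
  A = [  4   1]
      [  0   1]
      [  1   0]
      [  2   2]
Each vertex is the intersection of two constraint boundaries that also satisfies all remaining constraints:
  x1 = 0 and x2 = 0 → (0, 0)
  4x1 + x2 = 10 and x2 = 0 → (2.5, 0)
  4x1 + x2 = 10 and 2x1 + 2x2 = 15 → (0.8333, 6.667)
  x2 = 7 and 2x1 + 2x2 = 15 → (0.5, 7)
  x2 = 7 and x1 = 0 → (0, 7)

Vertices: (0, 0), (2.5, 0), (0.8333, 6.667), (0.5, 7), (0, 7)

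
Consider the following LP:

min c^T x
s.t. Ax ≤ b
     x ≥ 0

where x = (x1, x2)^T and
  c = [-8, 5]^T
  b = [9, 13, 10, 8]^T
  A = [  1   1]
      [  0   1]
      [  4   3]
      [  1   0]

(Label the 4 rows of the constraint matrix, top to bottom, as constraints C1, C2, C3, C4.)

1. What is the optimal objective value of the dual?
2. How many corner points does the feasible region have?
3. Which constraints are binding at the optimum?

1. -20 (by strong duality, equal to the primal optimum)
2. 3
3. C3, x2 ≥ 0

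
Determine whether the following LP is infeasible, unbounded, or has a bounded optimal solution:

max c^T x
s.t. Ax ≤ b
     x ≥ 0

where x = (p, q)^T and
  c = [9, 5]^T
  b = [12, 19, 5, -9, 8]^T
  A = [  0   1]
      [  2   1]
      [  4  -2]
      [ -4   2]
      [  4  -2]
One constraint requires 4p - 2q ≤ 5, while the constraint -4p + 2q ≤ -9 is equivalent to 4p - 2q ≥ 9. Together they would need 9 ≤ 4p - 2q ≤ 5, which is impossible since 9 > 5. No point satisfies all constraints.

Infeasible — the constraint set is empty.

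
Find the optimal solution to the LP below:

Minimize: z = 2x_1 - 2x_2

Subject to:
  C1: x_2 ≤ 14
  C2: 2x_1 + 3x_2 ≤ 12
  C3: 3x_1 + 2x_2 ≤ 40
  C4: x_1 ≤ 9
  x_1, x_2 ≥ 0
Each vertex is the intersection of two constraint boundaries that also satisfies all remaining constraints:
  x_1 = 0 and x_2 = 0 → (0, 0)
  2x_1 + 3x_2 = 12 and x_2 = 0 → (6, 0)
  2x_1 + 3x_2 = 12 and x_1 = 0 → (0, 4)

Evaluating z = 2x_1 - 2x_2 at each vertex:
  (0, 0): z = 0
  (6, 0): z = 12
  (0, 4): z = -8

The minimum is at (0, 4) with z = -8.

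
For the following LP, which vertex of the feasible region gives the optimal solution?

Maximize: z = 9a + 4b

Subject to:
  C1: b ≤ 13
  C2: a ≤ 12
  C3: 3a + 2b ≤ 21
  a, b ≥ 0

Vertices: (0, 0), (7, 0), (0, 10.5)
(7, 0) with z = 63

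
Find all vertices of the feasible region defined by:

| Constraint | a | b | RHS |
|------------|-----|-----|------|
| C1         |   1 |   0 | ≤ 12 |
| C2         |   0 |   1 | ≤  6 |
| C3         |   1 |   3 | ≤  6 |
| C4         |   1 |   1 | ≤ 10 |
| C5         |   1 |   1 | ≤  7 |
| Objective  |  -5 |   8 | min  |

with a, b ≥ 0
Each vertex is the intersection of two constraint boundaries that also satisfies all remaining constraints:
  a = 0 and b = 0 → (0, 0)
  a + 3b = 6 and b = 0 → (6, 0)
  a + 3b = 6 and a = 0 → (0, 2)

Vertices: (0, 0), (6, 0), (0, 2)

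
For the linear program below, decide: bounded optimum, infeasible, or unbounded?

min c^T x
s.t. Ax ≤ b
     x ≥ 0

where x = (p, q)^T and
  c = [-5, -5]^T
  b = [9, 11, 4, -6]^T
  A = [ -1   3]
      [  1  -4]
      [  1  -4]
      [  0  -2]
Feasible point: (0, 3) satisfies every constraint, so the LP is feasible.
Direction d = (3, 1): for each constraint row a, a·d ≤ 0 —
  (-1)(3) + (3)(1) = 0 ≤ 0
  (1)(3) + (-4)(1) = -1 ≤ 0
  (1)(3) + (-4)(1) = -1 ≤ 0
  (0)(3) + (-2)(1) = -2 ≤ 0
and d ≥ 0, so (0, 3) + t·d stays feasible for every t ≥ 0. Along this ray z = -5p - 5q changes by -20 per unit t, so z → −∞.

The LP is unbounded; z can be made arbitrarily small.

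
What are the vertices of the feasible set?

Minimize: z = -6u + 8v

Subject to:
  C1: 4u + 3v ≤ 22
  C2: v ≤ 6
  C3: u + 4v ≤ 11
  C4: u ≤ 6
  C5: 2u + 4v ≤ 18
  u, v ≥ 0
Each vertex is the intersection of two constraint boundaries that also satisfies all remaining constraints:
  u = 0 and v = 0 → (0, 0)
  4u + 3v = 22 and v = 0 → (5.5, 0)
  4u + 3v = 22 and u + 4v = 11 → (4.231, 1.692)
  u + 4v = 11 and u = 0 → (0, 2.75)

Vertices: (0, 0), (5.5, 0), (4.231, 1.692), (0, 2.75)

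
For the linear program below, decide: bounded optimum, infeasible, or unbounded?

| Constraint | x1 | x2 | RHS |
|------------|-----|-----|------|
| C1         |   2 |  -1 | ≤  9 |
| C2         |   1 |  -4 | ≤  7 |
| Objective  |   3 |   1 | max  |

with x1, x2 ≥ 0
Feasible point: (0, 0) satisfies every constraint, so the LP is feasible.
Direction d = (0, 1): for each constraint row a, a·d ≤ 0 —
  (2)(0) + (-1)(1) = -1 ≤ 0
  (1)(0) + (-4)(1) = -4 ≤ 0
and d ≥ 0, so (0, 0) + t·d stays feasible for every t ≥ 0. Along this ray z = 3x1 + x2 changes by 1 per unit t, so z → +∞.

Unbounded: there is a feasible ray along which z → +∞.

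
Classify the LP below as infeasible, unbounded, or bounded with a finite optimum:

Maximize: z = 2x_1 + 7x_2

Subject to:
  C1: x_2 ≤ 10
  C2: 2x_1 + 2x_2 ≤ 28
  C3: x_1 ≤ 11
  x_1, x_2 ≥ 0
The point (4, 10) satisfies every constraint, so the LP is feasible; the constraints give x_1 ≤ 11 and x_2 ≤ 10, which with x_1, x_2 ≥ 0 keep the feasible region inside a bounded box. A feasible, bounded LP attains a finite optimum at a vertex.

Evaluating z = 2x_1 + 7x_2 at each vertex:
  (0, 0): z = 0
  (11, 0): z = 22
  (11, 3): z = 43
  (4, 10): z = 78
  (0, 10): z = 70

Bounded optimum: z* = 78 at (4, 10).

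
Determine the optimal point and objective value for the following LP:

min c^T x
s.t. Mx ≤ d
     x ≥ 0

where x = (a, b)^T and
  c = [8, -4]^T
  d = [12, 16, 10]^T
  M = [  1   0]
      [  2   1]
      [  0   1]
Each vertex is the intersection of two constraint boundaries that also satisfies all remaining constraints:
  a = 0 and b = 0 → (0, 0)
  2a + b = 16 and b = 0 → (8, 0)
  2a + b = 16 and b = 10 → (3, 10)
  b = 10 and a = 0 → (0, 10)

Evaluating z = 8a - 4b at each vertex:
  (0, 0): z = 0
  (8, 0): z = 64
  (3, 10): z = -16
  (0, 10): z = -40

The minimum is at (0, 10) with z = -40.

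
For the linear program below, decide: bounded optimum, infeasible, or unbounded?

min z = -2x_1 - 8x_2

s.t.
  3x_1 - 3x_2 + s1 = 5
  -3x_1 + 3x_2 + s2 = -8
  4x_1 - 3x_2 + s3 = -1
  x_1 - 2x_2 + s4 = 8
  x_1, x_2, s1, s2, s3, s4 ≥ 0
The row 3x_1 - 3x_2 + s1 = 5 with s1 ≥ 0 requires 3x_1 - 3x_2 ≤ 5, while the row -3x_1 + 3x_2 + s2 = -8 with s2 ≥ 0 is equivalent to 3x_1 - 3x_2 ≥ 8. Together they would need 8 ≤ 3x_1 - 3x_2 ≤ 5, which is impossible since 8 > 5. No point satisfies all constraints.

Infeasible: no point satisfies all constraints simultaneously.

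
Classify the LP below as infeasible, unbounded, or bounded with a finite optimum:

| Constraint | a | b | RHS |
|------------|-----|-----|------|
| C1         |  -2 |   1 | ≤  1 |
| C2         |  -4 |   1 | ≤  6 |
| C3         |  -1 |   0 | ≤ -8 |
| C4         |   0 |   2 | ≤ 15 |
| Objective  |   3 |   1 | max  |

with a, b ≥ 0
Feasible point: (8, 0) satisfies every constraint, so the LP is feasible.
Direction d = (1, 0): for each constraint row a, a·d ≤ 0 —
  (-2)(1) + (1)(0) = -2 ≤ 0
  (-4)(1) + (1)(0) = -4 ≤ 0
  (-1)(1) + (0)(0) = -1 ≤ 0
  (0)(1) + (2)(0) = 0 ≤ 0
and d ≥ 0, so (8, 0) + t·d stays feasible for every t ≥ 0. Along this ray z = 3a + b changes by 3 per unit t, so z → +∞.

Unbounded: there is a feasible ray along which z → +∞.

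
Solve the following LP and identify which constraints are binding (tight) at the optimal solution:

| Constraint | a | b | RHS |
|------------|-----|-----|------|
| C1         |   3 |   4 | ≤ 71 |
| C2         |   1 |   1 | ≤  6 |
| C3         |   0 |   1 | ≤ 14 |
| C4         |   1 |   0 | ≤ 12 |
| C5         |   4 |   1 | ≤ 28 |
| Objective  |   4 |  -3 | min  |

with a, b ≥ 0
Optimal: a = 0, b = 6
Binding: C2, a ≥ 0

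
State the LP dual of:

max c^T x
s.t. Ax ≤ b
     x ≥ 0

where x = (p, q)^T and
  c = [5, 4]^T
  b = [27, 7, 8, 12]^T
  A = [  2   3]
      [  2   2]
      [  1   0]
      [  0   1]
Minimize: z = 27y1 + 7y2 + 8y3 + 12y4

Subject to:
  C1: -2y1 - 2y2 - y3 ≤ -5
  C2: -3y1 - 2y2 - y4 ≤ -4
  y1, y2, y3, y4 ≥ 0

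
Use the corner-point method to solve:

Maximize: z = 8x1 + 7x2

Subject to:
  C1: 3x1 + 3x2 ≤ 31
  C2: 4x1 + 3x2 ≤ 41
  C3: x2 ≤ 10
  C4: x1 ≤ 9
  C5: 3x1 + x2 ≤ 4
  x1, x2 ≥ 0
x1 = 0, x2 = 4, z = 28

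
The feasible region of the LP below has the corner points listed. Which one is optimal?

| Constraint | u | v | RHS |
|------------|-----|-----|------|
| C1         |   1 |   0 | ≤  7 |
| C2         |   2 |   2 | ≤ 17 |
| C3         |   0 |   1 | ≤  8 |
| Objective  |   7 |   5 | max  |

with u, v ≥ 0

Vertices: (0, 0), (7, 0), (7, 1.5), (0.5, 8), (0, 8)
Evaluating z = 7u + 5v at each vertex:
  (0, 0): z = 0
  (7, 0): z = 49
  (7, 1.5): z = 56.5
  (0.5, 8): z = 43.5
  (0, 8): z = 40

The largest value is z = 56.5, attained at (7, 1.5).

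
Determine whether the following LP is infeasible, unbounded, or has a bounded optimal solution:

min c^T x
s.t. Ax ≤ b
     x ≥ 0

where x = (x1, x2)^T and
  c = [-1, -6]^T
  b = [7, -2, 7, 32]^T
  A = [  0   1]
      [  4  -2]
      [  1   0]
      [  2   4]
The point (2, 7) satisfies every constraint, so the LP is feasible; the constraints give x1 ≤ 7 and x2 ≤ 7, which with x1, x2 ≥ 0 keep the feasible region inside a bounded box. A feasible, bounded LP attains a finite optimum at a vertex.

Evaluating z = -x1 - 6x2 at each vertex:
  (0, 1): z = -6
  (2.8, 6.6): z = -42.4
  (2, 7): z = -44
  (0, 7): z = -42

Feasible with finite optimum z* = -44 at (2, 7).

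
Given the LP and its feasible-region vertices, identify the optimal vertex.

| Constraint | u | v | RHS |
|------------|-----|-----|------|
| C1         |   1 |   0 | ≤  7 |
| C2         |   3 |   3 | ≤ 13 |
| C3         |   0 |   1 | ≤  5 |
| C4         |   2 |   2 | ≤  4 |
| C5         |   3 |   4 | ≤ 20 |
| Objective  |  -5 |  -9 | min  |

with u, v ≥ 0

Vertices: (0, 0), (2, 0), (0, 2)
Evaluating z = -5u - 9v at each vertex:
  (0, 0): z = 0
  (2, 0): z = -10
  (0, 2): z = -18

The smallest value is z = -18, attained at (0, 2).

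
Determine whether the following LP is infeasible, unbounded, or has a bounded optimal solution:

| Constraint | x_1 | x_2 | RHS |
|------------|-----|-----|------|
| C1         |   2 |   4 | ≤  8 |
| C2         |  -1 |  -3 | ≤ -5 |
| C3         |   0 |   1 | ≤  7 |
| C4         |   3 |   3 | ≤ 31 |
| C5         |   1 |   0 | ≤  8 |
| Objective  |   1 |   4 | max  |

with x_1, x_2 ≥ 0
The point (0, 2) satisfies every constraint, so the LP is feasible; the constraints give x_1 ≤ 8 and x_2 ≤ 7, which with x_1, x_2 ≥ 0 keep the feasible region inside a bounded box. A feasible, bounded LP attains a finite optimum at a vertex.

Evaluating z = x_1 + 4x_2 at each vertex:
  (2, 1): z = 6
  (0, 2): z = 8
  (0, 1.667): z = 6.667

Bounded optimum: z* = 8 at (0, 2).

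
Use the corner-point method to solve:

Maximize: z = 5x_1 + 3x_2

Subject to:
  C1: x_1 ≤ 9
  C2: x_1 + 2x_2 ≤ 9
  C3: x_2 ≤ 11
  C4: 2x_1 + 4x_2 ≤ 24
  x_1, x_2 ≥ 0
Each vertex is the intersection of two constraint boundaries that also satisfies all remaining constraints:
  x_1 = 0 and x_2 = 0 → (0, 0)
  x_1 = 9 and x_1 + 2x_2 = 9 → (9, 0)
  x_1 + 2x_2 = 9 and x_1 = 0 → (0, 4.5)

Evaluating z = 5x_1 + 3x_2 at each vertex:
  (0, 0): z = 0
  (9, 0): z = 45
  (0, 4.5): z = 13.5

The maximum is at (9, 0) with z = 45.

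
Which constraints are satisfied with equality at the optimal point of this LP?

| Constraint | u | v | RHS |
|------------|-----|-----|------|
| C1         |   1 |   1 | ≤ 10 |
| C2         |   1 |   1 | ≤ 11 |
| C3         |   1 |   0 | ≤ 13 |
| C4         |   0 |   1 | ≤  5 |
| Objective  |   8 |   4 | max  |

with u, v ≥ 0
Optimal: u = 10, v = 0
Binding: C1, v ≥ 0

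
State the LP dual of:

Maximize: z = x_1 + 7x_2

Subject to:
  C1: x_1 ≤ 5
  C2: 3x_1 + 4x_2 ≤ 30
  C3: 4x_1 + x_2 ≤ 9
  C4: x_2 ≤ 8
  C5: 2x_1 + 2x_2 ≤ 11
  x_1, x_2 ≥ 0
Minimize: z = 5y1 + 30y2 + 9y3 + 8y4 + 11y5

Subject to:
  C1: -y1 - 3y2 - 4y3 - 2y5 ≤ -1
  C2: -4y2 - y3 - y4 - 2y5 ≤ -7
  y1, y2, y3, y4, y5 ≥ 0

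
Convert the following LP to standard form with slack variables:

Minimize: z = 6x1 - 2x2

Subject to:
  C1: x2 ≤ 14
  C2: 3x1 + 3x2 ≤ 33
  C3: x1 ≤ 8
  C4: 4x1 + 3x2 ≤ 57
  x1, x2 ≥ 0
min z = 6x1 - 2x2

s.t.
  x2 + s1 = 14
  3x1 + 3x2 + s2 = 33
  x1 + s3 = 8
  4x1 + 3x2 + s4 = 57
  x1, x2, s1, s2, s3, s4 ≥ 0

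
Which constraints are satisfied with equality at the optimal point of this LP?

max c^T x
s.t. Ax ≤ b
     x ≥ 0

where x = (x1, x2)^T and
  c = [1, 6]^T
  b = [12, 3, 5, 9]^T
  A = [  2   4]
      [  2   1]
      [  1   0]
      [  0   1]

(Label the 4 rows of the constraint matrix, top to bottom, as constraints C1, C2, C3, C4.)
Optimal: x1 = 0, x2 = 3
Binding: C1, C2, x1 ≥ 0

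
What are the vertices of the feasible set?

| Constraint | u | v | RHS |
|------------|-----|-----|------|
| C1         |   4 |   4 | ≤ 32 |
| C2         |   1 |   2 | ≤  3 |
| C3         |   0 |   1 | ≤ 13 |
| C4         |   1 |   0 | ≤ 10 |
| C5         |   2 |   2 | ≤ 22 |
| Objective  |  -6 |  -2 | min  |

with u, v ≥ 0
Each vertex is the intersection of two constraint boundaries that also satisfies all remaining constraints:
  u = 0 and v = 0 → (0, 0)
  u + 2v = 3 and v = 0 → (3, 0)
  u + 2v = 3 and u = 0 → (0, 1.5)

Vertices: (0, 0), (3, 0), (0, 1.5)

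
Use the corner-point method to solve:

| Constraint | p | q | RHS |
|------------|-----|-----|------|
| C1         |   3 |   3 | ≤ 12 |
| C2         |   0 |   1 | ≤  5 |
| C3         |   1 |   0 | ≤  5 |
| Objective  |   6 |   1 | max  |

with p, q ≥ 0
p = 4, q = 0, z = 24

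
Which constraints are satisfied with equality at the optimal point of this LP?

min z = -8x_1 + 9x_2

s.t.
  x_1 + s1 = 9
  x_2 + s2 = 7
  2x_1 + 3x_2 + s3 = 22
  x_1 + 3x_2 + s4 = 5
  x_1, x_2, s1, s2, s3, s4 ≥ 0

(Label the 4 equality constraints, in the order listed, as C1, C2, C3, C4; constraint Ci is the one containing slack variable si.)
Optimal: x_1 = 5, x_2 = 0
Slack at optimum:
  C1: slack = 4
  C2: slack = 7
  C3: slack = 12
  C4: slack = 0 (binding)
  x_1 ≥ 0: x_1 = 5
  x_2 ≥ 0: x_2 = 0 (binding)
Binding constraints: C4, x_2 ≥ 0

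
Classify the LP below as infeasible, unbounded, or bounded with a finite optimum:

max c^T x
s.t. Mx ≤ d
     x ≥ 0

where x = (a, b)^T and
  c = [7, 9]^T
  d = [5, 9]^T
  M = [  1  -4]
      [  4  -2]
Feasible point: (0, 0) satisfies every constraint, so the LP is feasible.
Direction d = (0, 1): for each constraint row a, a·d ≤ 0 —
  (1)(0) + (-4)(1) = -4 ≤ 0
  (4)(0) + (-2)(1) = -2 ≤ 0
and d ≥ 0, so (0, 0) + t·d stays feasible for every t ≥ 0. Along this ray z = 7a + 9b changes by 9 per unit t, so z → +∞.

The LP is unbounded; z can be made arbitrarily large.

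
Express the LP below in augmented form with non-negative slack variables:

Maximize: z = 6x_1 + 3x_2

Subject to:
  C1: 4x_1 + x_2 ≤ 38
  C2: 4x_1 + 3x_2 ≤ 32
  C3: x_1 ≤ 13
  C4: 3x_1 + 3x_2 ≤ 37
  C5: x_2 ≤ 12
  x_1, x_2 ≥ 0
max z = 6x_1 + 3x_2

s.t.
  4x_1 + x_2 + s1 = 38
  4x_1 + 3x_2 + s2 = 32
  x_1 + s3 = 13
  3x_1 + 3x_2 + s4 = 37
  x_2 + s5 = 12
  x_1, x_2, s1, s2, s3, s4, s5 ≥ 0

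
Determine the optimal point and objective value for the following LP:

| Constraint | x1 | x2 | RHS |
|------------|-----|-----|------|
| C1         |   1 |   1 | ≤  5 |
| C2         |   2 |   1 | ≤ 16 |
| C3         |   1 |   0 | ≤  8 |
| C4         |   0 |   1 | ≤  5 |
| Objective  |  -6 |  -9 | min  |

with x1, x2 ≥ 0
x1 = 0, x2 = 5, z = -45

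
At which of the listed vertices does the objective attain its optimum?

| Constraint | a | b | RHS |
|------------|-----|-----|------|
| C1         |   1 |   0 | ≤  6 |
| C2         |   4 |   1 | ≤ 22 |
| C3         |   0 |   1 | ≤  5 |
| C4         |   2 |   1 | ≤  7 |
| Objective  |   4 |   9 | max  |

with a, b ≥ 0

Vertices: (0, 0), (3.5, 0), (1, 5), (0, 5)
Evaluating z = 4a + 9b at each vertex:
  (0, 0): z = 0
  (3.5, 0): z = 14
  (1, 5): z = 49
  (0, 5): z = 45

The largest value is z = 49, attained at (1, 5).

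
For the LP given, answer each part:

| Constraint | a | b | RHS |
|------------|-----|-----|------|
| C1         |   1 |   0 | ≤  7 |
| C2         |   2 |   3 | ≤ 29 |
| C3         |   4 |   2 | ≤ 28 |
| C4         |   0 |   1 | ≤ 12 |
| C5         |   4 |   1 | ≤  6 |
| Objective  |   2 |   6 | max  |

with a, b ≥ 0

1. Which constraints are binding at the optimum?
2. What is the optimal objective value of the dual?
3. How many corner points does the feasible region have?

1. C5, a ≥ 0
2. 36 (by strong duality, equal to the primal optimum)
3. 3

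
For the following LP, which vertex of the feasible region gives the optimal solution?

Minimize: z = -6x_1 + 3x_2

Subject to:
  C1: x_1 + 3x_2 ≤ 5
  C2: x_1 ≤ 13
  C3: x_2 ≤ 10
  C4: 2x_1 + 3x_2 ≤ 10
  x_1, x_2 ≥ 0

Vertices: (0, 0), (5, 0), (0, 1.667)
Evaluating z = -6x_1 + 3x_2 at each vertex:
  (0, 0): z = 0
  (5, 0): z = -30
  (0, 1.667): z = 5

The smallest value is z = -30, attained at (5, 0).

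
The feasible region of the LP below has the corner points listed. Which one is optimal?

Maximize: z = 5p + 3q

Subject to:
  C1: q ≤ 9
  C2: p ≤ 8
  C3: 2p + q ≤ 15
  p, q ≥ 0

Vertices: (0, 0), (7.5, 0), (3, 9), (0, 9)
(3, 9) with z = 42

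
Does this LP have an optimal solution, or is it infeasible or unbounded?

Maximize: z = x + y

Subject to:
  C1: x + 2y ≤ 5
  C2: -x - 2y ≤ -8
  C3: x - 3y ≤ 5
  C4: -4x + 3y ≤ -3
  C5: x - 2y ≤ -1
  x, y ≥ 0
C1 requires x + 2y ≤ 5, while C2 (-x - 2y ≤ -8) is equivalent to x + 2y ≥ 8. Together they would need 8 ≤ x + 2y ≤ 5, which is impossible since 8 > 5. No point satisfies all constraints.

Infeasible: no point satisfies all constraints simultaneously.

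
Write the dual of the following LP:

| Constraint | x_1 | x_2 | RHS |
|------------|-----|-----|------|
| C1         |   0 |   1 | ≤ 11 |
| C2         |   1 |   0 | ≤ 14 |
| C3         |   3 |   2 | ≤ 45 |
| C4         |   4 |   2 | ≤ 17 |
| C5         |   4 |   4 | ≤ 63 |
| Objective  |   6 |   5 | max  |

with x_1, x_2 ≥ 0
Minimize: z = 11y1 + 14y2 + 45y3 + 17y4 + 63y5

Subject to:
  C1: -y2 - 3y3 - 4y4 - 4y5 ≤ -6
  C2: -y1 - 2y3 - 2y4 - 4y5 ≤ -5
  y1, y2, y3, y4, y5 ≥ 0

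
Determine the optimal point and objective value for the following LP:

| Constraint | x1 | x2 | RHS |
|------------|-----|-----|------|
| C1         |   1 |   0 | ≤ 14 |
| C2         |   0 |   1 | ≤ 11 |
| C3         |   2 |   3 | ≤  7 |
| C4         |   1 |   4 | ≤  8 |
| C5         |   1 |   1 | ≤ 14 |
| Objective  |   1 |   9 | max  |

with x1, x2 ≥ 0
x1 = 0, x2 = 2, z = 18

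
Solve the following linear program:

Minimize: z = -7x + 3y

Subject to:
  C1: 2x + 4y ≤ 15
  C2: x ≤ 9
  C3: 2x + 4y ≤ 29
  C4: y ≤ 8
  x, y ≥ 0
Each vertex is the intersection of two constraint boundaries that also satisfies all remaining constraints:
  x = 0 and y = 0 → (0, 0)
  2x + 4y = 15 and y = 0 → (7.5, 0)
  2x + 4y = 15 and x = 0 → (0, 3.75)

Evaluating z = -7x + 3y at each vertex:
  (0, 0): z = 0
  (7.5, 0): z = -52.5
  (0, 3.75): z = 11.25

The minimum is at (7.5, 0) with z = -52.5.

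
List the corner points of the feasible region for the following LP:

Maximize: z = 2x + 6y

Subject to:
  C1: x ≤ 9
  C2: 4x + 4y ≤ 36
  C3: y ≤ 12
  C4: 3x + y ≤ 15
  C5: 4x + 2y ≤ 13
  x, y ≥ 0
Each vertex is the intersection of two constraint boundaries that also satisfies all remaining constraints:
  x = 0 and y = 0 → (0, 0)
  4x + 2y = 13 and y = 0 → (3.25, 0)
  4x + 2y = 13 and x = 0 → (0, 6.5)

Vertices: (0, 0), (3.25, 0), (0, 6.5)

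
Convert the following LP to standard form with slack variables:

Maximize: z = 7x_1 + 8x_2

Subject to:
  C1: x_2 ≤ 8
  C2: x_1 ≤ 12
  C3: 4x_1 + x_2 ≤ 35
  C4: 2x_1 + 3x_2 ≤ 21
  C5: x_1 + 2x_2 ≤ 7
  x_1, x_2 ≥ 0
max z = 7x_1 + 8x_2

s.t.
  x_2 + s1 = 8
  x_1 + s2 = 12
  4x_1 + x_2 + s3 = 35
  2x_1 + 3x_2 + s4 = 21
  x_1 + 2x_2 + s5 = 7
  x_1, x_2, s1, s2, s3, s4, s5 ≥ 0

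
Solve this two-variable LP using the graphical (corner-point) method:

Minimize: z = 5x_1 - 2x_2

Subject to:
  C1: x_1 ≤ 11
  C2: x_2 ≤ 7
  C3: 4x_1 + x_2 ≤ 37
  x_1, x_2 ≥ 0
x_1 = 0, x_2 = 7, z = -14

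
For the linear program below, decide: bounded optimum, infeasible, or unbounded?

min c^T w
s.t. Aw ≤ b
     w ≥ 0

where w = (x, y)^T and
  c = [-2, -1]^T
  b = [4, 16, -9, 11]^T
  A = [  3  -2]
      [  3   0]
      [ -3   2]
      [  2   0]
One constraint requires 3x - 2y ≤ 4, while the constraint -3x + 2y ≤ -9 is equivalent to 3x - 2y ≥ 9. Together they would need 9 ≤ 3x - 2y ≤ 4, which is impossible since 9 > 4. No point satisfies all constraints.

The feasible region is empty; the LP is infeasible.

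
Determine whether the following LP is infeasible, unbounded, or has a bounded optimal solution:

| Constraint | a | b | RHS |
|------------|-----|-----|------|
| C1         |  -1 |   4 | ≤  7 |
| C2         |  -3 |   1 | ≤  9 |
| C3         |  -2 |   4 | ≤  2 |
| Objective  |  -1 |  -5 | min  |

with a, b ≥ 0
Feasible point: (0, 0) satisfies every constraint, so the LP is feasible.
Direction d = (1, 0): for each constraint row a, a·d ≤ 0 —
  (-1)(1) + (4)(0) = -1 ≤ 0
  (-3)(1) + (1)(0) = -3 ≤ 0
  (-2)(1) + (4)(0) = -2 ≤ 0
and d ≥ 0, so (0, 0) + t·d stays feasible for every t ≥ 0. Along this ray z = -a - 5b changes by -1 per unit t, so z → −∞.

Unbounded: there is a feasible ray along which z → −∞.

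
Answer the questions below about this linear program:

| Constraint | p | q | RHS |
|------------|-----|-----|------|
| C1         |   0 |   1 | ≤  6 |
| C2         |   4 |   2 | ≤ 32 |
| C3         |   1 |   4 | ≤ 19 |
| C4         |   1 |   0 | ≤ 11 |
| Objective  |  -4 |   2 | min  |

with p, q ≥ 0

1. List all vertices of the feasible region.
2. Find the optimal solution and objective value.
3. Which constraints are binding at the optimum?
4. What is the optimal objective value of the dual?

1. (0, 0), (8, 0), (6.429, 3.143), (0, 4.75)
2. p = 8, q = 0, z = -32
3. C2, q ≥ 0
4. -32 (by strong duality, equal to the primal optimum)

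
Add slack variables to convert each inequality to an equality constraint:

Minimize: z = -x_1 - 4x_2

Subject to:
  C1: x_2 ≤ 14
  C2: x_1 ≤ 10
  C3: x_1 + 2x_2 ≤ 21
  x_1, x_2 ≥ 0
min z = -x_1 - 4x_2

s.t.
  x_2 + s1 = 14
  x_1 + s2 = 10
  x_1 + 2x_2 + s3 = 21
  x_1, x_2, s1, s2, s3 ≥ 0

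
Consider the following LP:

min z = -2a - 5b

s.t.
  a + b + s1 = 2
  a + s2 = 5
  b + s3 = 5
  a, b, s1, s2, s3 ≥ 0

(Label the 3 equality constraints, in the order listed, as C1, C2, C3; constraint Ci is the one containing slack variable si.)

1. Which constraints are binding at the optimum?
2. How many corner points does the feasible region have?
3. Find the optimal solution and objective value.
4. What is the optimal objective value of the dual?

1. C1, a ≥ 0
2. 3
3. a = 0, b = 2, z = -10
4. -10 (by strong duality, equal to the primal optimum)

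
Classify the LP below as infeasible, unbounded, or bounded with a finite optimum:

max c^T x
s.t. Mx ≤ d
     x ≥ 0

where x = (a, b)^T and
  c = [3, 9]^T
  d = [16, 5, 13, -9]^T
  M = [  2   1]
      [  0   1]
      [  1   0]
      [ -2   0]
The point (5.5, 5) satisfies every constraint, so the LP is feasible; the constraints give a ≤ 13 and b ≤ 5, which with a, b ≥ 0 keep the feasible region inside a bounded box. A feasible, bounded LP attains a finite optimum at a vertex.

Evaluating z = 3a + 9b at each vertex:
  (4.5, 0): z = 13.5
  (8, 0): z = 24
  (5.5, 5): z = 61.5
  (4.5, 5): z = 58.5

Feasible with finite optimum z* = 61.5 at (5.5, 5).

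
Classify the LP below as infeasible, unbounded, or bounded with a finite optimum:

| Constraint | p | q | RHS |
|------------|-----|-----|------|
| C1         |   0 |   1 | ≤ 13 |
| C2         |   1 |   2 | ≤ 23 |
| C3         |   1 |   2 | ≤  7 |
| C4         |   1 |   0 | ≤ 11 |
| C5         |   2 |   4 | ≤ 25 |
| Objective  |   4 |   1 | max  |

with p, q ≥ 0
The point (7, 0) satisfies every constraint, so the LP is feasible; the constraints give p ≤ 11 and q ≤ 13, which with p, q ≥ 0 keep the feasible region inside a bounded box. A feasible, bounded LP attains a finite optimum at a vertex.

The LP has an optimal solution: (7, 0) with z = 28.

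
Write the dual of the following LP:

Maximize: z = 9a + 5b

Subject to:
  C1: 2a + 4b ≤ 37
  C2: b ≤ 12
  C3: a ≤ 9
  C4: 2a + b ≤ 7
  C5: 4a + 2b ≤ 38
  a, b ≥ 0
Minimize: z = 37y1 + 12y2 + 9y3 + 7y4 + 38y5

Subject to:
  C1: -2y1 - y3 - 2y4 - 4y5 ≤ -9
  C2: -4y1 - y2 - y4 - 2y5 ≤ -5
  y1, y2, y3, y4, y5 ≥ 0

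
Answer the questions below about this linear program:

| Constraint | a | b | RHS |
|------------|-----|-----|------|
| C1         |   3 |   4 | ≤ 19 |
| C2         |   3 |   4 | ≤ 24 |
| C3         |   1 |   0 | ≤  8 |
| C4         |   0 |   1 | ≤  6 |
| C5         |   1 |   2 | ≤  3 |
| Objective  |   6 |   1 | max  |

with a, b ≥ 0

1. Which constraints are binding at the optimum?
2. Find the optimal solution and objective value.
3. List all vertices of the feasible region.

1. C5, b ≥ 0
2. a = 3, b = 0, z = 18
3. (0, 0), (3, 0), (0, 1.5)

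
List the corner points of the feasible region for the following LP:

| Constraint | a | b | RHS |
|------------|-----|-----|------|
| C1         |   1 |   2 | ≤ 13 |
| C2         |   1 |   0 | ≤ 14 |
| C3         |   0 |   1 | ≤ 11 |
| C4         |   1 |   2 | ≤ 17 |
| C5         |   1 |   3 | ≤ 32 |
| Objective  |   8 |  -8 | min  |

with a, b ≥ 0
Each vertex is the intersection of two constraint boundaries that also satisfies all remaining constraints:
  a = 0 and b = 0 → (0, 0)
  a + 2b = 13 and b = 0 → (13, 0)
  a + 2b = 13 and a = 0 → (0, 6.5)

Vertices: (0, 0), (13, 0), (0, 6.5)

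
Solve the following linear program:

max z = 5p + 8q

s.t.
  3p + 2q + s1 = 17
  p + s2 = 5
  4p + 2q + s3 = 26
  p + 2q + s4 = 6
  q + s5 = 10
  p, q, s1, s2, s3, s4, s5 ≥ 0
Each vertex is the intersection of two constraint boundaries that also satisfies all remaining constraints:
  p = 0 and q = 0 → (0, 0)
  p = 5 and q = 0 → (5, 0)
  p = 5 and p + 2q = 6 → (5, 0.5)
  p + 2q = 6 and p = 0 → (0, 3)

Evaluating z = 5p + 8q at each vertex:
  (0, 0): z = 0
  (5, 0): z = 25
  (5, 0.5): z = 29
  (0, 3): z = 24

The maximum is at (5, 0.5) with z = 29.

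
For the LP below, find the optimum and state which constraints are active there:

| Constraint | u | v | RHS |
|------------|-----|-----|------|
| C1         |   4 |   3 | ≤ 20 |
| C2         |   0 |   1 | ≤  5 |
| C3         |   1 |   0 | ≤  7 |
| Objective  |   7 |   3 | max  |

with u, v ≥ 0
Optimal: u = 5, v = 0
Binding: C1, v ≥ 0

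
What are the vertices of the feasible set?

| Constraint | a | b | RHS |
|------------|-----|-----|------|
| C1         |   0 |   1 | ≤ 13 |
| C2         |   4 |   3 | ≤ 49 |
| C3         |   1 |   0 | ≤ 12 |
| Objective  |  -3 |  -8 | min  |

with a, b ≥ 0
Each vertex is the intersection of two constraint boundaries that also satisfies all remaining constraints:
  a = 0 and b = 0 → (0, 0)
  a = 12 and b = 0 → (12, 0)
  4a + 3b = 49 and a = 12 → (12, 0.3333)
  b = 13 and 4a + 3b = 49 → (2.5, 13)
  b = 13 and a = 0 → (0, 13)

Vertices: (0, 0), (12, 0), (12, 0.3333), (2.5, 13), (0, 13)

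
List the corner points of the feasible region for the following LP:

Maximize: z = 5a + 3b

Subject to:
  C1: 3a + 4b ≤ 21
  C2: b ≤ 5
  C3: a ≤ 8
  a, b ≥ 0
Each vertex is the intersection of two constraint boundaries that also satisfies all remaining constraints:
  a = 0 and b = 0 → (0, 0)
  3a + 4b = 21 and b = 0 → (7, 0)
  3a + 4b = 21 and b = 5 → (0.3333, 5)
  b = 5 and a = 0 → (0, 5)

Vertices: (0, 0), (7, 0), (0.3333, 5), (0, 5)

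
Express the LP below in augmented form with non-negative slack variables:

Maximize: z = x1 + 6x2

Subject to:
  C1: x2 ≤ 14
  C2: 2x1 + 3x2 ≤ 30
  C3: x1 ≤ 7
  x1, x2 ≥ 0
max z = x1 + 6x2

s.t.
  x2 + s1 = 14
  2x1 + 3x2 + s2 = 30
  x1 + s3 = 7
  x1, x2, s1, s2, s3 ≥ 0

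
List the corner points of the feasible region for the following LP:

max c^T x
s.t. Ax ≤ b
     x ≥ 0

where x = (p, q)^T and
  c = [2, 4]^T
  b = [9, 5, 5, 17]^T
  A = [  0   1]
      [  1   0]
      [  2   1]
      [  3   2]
Each vertex is the intersection of two constraint boundaries that also satisfies all remaining constraints:
  p = 0 and q = 0 → (0, 0)
  2p + q = 5 and q = 0 → (2.5, 0)
  2p + q = 5 and p = 0 → (0, 5)

Vertices: (0, 0), (2.5, 0), (0, 5)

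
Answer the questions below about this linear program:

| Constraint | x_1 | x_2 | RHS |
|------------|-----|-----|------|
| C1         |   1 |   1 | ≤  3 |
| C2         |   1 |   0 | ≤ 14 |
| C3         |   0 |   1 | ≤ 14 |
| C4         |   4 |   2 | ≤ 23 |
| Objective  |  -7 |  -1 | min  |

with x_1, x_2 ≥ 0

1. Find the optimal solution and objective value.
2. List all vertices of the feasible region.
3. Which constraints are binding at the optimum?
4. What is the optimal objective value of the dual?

1. x_1 = 3, x_2 = 0, z = -21
2. (0, 0), (3, 0), (0, 3)
3. C1, x_2 ≥ 0
4. -21 (by strong duality, equal to the primal optimum)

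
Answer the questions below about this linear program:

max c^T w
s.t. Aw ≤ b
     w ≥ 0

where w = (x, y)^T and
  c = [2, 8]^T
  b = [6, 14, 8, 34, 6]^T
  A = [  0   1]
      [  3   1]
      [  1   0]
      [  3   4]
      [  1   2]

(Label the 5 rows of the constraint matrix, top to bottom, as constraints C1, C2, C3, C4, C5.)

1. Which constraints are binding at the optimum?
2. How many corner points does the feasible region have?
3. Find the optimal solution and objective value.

1. C5, x ≥ 0
2. 4
3. x = 0, y = 3, z = 24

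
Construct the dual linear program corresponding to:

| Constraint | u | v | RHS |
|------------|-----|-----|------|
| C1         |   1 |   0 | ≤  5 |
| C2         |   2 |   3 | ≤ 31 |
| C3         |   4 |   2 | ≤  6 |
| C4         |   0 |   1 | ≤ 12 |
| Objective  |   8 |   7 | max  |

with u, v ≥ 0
Minimize: z = 5y1 + 31y2 + 6y3 + 12y4

Subject to:
  C1: -y1 - 2y2 - 4y3 ≤ -8
  C2: -3y2 - 2y3 - y4 ≤ -7
  y1, y2, y3, y4 ≥ 0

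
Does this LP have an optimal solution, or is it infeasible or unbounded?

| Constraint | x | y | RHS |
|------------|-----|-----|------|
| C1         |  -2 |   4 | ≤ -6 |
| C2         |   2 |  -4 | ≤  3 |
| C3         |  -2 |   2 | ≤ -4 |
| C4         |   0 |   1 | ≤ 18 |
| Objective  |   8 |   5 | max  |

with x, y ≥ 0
C2 requires 2x - 4y ≤ 3, while C1 (-2x + 4y ≤ -6) is equivalent to 2x - 4y ≥ 6. Together they would need 6 ≤ 2x - 4y ≤ 3, which is impossible since 6 > 3. No point satisfies all constraints.

Infeasible: no point satisfies all constraints simultaneously.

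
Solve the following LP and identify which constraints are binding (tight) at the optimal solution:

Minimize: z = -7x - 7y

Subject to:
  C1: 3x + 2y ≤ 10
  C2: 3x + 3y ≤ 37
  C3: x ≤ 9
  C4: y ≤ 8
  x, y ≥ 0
Optimal: x = 0, y = 5
Slack at optimum:
  C1: slack = 0 (binding)
  C2: slack = 22
  C3: slack = 9
  C4: slack = 3
  x ≥ 0: x = 0 (binding)
  y ≥ 0: y = 5
Binding constraints: C1, x ≥ 0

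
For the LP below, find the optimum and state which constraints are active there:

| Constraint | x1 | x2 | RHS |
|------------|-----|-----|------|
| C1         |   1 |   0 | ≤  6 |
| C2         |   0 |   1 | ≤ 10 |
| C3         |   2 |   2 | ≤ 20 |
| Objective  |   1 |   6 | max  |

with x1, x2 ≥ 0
Optimal: x1 = 0, x2 = 10
Binding: C2, C3, x1 ≥ 0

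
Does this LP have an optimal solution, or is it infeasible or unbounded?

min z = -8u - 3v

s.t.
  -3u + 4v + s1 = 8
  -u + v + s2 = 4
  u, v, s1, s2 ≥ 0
Feasible point: (0, 0) satisfies every constraint, so the LP is feasible.
Direction d = (1, 0): for each constraint row a, a·d ≤ 0 —
  (-3)(1) + (4)(0) = -3 ≤ 0
  (-1)(1) + (1)(0) = -1 ≤ 0
and d ≥ 0, so (0, 0) + t·d stays feasible for every t ≥ 0. Along this ray z = -8u - 3v changes by -8 per unit t, so z → −∞.

The LP is unbounded; z can be made arbitrarily small.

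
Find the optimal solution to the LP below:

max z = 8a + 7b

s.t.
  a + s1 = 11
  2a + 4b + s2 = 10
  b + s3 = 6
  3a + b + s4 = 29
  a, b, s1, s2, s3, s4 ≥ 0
a = 5, b = 0, z = 40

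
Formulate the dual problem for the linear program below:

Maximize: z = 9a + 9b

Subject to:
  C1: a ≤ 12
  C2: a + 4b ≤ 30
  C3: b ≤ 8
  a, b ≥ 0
Minimize: z = 12y1 + 30y2 + 8y3

Subject to:
  C1: -y1 - y2 ≤ -9
  C2: -4y2 - y3 ≤ -9
  y1, y2, y3 ≥ 0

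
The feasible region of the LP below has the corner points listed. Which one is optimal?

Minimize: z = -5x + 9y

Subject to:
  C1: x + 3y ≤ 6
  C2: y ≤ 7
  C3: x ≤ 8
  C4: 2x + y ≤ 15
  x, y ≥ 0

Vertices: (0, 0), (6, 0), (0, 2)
Evaluating z = -5x + 9y at each vertex:
  (0, 0): z = 0
  (6, 0): z = -30
  (0, 2): z = 18

The smallest value is z = -30, attained at (6, 0).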